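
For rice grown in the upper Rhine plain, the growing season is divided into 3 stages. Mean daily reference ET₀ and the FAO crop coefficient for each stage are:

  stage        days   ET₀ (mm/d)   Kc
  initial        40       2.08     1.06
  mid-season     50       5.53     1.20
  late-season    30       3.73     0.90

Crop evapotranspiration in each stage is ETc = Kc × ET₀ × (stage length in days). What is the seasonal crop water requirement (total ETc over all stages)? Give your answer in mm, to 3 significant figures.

521 mm

initial: 1.06 × 2.08 × 40 = 88.19 mm
mid-season: 1.20 × 5.53 × 50 = 331.80 mm
late-season: 0.90 × 3.73 × 30 = 100.71 mm
Seasonal total = 520.70 mm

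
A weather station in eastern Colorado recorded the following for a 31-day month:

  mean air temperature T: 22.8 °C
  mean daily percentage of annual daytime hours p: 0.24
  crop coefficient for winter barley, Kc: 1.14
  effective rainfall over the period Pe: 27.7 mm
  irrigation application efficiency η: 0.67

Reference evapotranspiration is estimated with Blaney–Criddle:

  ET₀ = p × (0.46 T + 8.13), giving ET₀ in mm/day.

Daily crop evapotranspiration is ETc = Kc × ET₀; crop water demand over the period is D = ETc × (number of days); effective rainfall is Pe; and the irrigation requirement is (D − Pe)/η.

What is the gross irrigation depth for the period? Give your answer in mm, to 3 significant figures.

194 mm

ET₀ = 0.24 × (0.46 × 22.8 + 8.13) = 0.24 × 18.618 = 4.4683 mm/d
ETc = Kc × ET₀ = 1.14 × 4.4683 = 5.0939 mm/d
Crop demand D = ETc × 31 d = 5.0939 × 31 = 157.911 mm
D − Pe = 157.911 − 27.7 = 130.211 mm
Gross irrigation = 130.211 / 0.67 = 194.345 mm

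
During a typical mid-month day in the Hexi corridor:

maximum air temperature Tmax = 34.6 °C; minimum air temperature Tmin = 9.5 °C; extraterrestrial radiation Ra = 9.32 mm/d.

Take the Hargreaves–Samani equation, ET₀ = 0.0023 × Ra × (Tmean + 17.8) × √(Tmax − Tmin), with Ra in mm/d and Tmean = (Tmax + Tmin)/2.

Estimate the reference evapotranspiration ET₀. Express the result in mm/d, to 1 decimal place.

4.3 mm/d

Tmean = (34.6 + 9.5)/2 = 22.05 °C
ET₀ = 0.0023 × 9.32 × (22.05 + 17.8) × √25.1 = 0.0023 × 9.32 × 39.85 × 5.0100 = 4.2797 mm/d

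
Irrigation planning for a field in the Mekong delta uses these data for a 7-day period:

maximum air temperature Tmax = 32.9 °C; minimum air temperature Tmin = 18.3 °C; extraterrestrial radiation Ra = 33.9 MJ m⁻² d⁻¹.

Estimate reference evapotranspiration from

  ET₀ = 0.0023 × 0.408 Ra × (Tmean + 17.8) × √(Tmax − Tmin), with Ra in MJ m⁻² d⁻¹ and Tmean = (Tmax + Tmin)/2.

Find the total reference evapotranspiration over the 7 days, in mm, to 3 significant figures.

36.9 mm

Tmean = (32.9 + 18.3)/2 = 25.60 °C
0.408 Ra = 0.408 × 33.9 = 13.8312 mm/d equivalent
ET₀ = 0.0023 × 13.8312 × (25.60 + 17.8) × √14.6 = 0.0023 × 13.8312 × 43.40 × 3.8210 = 5.2754 mm/d
Over 7 days: 5.2754 × 7 = 36.928 mm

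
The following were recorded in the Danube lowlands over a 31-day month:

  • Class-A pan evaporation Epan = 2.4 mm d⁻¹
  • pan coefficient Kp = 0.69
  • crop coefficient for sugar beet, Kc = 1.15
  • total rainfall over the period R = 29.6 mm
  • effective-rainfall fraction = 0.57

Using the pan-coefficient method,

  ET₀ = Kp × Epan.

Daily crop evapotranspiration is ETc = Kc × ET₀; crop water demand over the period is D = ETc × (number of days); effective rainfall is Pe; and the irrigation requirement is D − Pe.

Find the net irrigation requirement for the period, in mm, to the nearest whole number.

ET₀ = 0.69 × 2.4 = 1.6560 mm/d
ETc = Kc × ET₀ = 1.15 × 1.6560 = 1.9044 mm/d
Crop demand D = ETc × 31 d = 1.9044 × 31 = 59.036 mm
Pe = 0.57 × 29.6 = 16.872 mm
D − Pe = 59.036 − 16.872 = 42.164 mm

42 mm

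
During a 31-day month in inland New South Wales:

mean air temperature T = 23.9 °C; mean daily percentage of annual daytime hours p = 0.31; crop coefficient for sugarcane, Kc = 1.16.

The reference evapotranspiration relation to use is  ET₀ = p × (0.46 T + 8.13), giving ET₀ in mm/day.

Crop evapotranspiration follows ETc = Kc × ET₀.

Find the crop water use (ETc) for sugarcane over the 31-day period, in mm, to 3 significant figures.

ET₀ = 0.31 × (0.46 × 23.9 + 8.13) = 0.31 × 19.124 = 5.9284 mm/d
ETc = Kc × ET₀ = 1.16 × 5.9284 = 6.8769 mm/d
Over 31 days: 6.8769 × 31 = 213.184 mm

213 mm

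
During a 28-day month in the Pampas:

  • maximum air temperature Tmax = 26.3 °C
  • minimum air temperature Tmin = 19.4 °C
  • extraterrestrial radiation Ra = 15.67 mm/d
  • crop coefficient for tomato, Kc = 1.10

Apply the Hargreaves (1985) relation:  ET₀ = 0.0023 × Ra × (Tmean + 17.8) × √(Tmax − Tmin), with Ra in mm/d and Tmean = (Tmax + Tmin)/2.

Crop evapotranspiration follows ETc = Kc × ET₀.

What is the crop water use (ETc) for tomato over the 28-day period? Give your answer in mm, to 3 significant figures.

Tmean = (26.3 + 19.4)/2 = 22.85 °C
ET₀ = 0.0023 × 15.67 × (22.85 + 17.8) × √6.9 = 0.0023 × 15.67 × 40.65 × 2.6268 = 3.8484 mm/d
ETc = Kc × ET₀ = 1.10 × 3.8484 = 4.2332 mm/d
Over 28 days: 4.2332 × 28 = 118.530 mm

119 mm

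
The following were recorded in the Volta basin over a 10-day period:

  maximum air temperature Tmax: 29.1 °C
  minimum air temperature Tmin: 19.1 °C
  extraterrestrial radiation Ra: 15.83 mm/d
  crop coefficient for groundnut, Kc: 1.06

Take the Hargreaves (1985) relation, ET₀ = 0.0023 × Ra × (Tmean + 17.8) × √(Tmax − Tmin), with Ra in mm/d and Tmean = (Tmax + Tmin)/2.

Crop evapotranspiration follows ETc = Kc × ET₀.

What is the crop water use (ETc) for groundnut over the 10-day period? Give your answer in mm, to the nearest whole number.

51 mm

Tmean = (29.1 + 19.1)/2 = 24.10 °C
ET₀ = 0.0023 × 15.83 × (24.10 + 17.8) × √10.0 = 0.0023 × 15.83 × 41.90 × 3.1623 = 4.8242 mm/d
ETc = Kc × ET₀ = 1.06 × 4.8242 = 5.1137 mm/d
Over 10 days: 5.1137 × 10 = 51.137 mm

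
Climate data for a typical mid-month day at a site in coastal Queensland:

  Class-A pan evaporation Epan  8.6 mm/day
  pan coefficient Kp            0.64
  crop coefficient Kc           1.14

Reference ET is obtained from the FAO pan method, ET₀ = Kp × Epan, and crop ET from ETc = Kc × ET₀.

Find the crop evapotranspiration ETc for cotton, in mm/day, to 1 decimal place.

ET₀ = 0.64 × 8.6 = 5.5040 mm/d
ETc = Kc × ET₀ = 1.14 × 5.5040 = 6.2746 mm/d

6.3 mm/day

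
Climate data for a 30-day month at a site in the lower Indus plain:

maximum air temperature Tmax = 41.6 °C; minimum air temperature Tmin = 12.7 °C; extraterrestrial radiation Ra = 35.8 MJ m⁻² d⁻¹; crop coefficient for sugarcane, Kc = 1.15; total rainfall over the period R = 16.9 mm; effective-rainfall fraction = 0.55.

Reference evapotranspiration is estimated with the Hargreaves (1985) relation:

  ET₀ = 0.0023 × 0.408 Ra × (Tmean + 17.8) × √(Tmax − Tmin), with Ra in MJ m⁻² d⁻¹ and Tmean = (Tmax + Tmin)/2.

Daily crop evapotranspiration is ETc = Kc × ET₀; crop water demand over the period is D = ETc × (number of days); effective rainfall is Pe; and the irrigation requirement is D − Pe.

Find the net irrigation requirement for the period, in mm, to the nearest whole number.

271 mm

Tmean = (41.6 + 12.7)/2 = 27.15 °C
0.408 Ra = 0.408 × 35.8 = 14.6064 mm/d equivalent
ET₀ = 0.0023 × 14.6064 × (27.15 + 17.8) × √28.9 = 0.0023 × 14.6064 × 44.95 × 5.3759 = 8.1181 mm/d
ETc = Kc × ET₀ = 1.15 × 8.1181 = 9.3358 mm/d
Crop demand D = ETc × 30 d = 9.3358 × 30 = 280.074 mm
Pe = 0.55 × 16.9 = 9.295 mm
D − Pe = 280.074 − 9.295 = 270.779 mm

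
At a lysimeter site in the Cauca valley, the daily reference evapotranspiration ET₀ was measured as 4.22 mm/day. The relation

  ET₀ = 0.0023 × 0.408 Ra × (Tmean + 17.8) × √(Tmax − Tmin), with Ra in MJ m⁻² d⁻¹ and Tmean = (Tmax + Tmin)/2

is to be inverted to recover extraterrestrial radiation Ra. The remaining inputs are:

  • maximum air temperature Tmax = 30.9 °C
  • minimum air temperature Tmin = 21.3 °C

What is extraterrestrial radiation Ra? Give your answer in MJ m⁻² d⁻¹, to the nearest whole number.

33 MJ m⁻² d⁻¹

Tmean = (30.9+21.3)/2 = 26.10 °C; ΔT = 9.6
Ra = ET₀ / [0.0023 × 0.408 × (Tmean+17.8) × √ΔT]
   = 4.22 / (0.0023 × 0.408 × 43.90 × 3.0984) = 33.061 MJ m⁻² d⁻¹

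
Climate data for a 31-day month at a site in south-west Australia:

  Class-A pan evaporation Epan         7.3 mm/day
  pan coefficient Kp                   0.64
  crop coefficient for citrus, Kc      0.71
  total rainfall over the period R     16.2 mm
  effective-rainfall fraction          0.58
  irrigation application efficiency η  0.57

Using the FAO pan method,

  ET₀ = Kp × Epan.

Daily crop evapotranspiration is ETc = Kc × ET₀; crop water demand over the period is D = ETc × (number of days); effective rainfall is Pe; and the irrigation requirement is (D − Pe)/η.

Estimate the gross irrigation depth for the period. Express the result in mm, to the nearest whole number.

164 mm

ET₀ = 0.64 × 7.3 = 4.6720 mm/d
ETc = Kc × ET₀ = 0.71 × 4.6720 = 3.3171 mm/d
Crop demand D = ETc × 31 d = 3.3171 × 31 = 102.830 mm
Pe = 0.58 × 16.2 = 9.396 mm
D − Pe = 102.830 − 9.396 = 93.434 mm
Gross irrigation = 93.434 / 0.57 = 163.919 mm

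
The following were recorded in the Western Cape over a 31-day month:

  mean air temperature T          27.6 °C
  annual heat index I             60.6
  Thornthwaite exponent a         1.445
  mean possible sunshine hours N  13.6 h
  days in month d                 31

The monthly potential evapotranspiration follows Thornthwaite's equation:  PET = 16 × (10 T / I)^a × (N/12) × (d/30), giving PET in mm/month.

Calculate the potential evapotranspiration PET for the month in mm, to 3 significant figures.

10T/I = 10 × 27.6 / 60.6 = 4.5545
(10T/I)^a = 4.5545^1.445 = 8.9423
Uncorrected PET = 16 × 8.9423 = 143.077 mm
Correction = (N/12)(d/30) = (13.6/12)(31/30) = 1.1711
PET = 143.077 × 1.1711 = 167.557 mm/month

168 mm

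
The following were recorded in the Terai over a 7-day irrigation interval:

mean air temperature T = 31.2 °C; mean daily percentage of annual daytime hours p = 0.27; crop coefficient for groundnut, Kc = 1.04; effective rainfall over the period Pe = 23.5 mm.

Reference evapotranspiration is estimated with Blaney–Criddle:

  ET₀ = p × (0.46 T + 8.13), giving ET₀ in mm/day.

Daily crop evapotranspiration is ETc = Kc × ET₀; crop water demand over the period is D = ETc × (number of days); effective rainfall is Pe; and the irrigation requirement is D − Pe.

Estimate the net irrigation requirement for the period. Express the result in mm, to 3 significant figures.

ET₀ = 0.27 × (0.46 × 31.2 + 8.13) = 0.27 × 22.482 = 6.0701 mm/d
ETc = Kc × ET₀ = 1.04 × 6.0701 = 6.3129 mm/d
Crop demand D = ETc × 7 d = 6.3129 × 7 = 44.190 mm
D − Pe = 44.190 − 23.5 = 20.690 mm

20.7 mm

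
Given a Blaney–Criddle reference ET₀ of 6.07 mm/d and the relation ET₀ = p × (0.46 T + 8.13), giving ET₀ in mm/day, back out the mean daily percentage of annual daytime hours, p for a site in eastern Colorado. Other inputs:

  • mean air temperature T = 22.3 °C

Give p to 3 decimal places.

0.330

p = ET₀ / (0.46 T + 8.13) = 6.07 / (0.46 × 22.3 + 8.13) = 6.07 / 18.388 = 0.3301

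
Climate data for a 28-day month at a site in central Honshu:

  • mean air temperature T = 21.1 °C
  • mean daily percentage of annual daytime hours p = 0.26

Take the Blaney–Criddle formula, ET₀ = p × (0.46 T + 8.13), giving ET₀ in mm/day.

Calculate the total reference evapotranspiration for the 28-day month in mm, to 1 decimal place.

ET₀ = 0.26 × (0.46 × 21.1 + 8.13) = 0.26 × 17.836 = 4.6374 mm/d
Monthly total = 4.6374 × 28 = 129.847 mm

129.8 mm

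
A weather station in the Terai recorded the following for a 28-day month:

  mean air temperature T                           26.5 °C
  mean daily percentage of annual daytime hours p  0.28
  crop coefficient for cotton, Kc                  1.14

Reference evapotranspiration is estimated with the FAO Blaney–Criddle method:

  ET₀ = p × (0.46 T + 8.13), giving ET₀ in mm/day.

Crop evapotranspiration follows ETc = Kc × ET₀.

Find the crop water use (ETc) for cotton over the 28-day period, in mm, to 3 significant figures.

ET₀ = 0.28 × (0.46 × 26.5 + 8.13) = 0.28 × 20.320 = 5.6896 mm/d
ETc = Kc × ET₀ = 1.14 × 5.6896 = 6.4861 mm/d
Over 28 days: 6.4861 × 28 = 181.611 mm

182 mm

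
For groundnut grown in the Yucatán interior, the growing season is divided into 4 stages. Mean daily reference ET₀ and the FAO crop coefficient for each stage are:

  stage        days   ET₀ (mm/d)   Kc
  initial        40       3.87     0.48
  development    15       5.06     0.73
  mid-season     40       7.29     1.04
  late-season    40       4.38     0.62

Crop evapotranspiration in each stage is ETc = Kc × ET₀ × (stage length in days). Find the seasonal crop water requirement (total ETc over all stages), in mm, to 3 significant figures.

initial: 0.48 × 3.87 × 40 = 74.30 mm
development: 0.73 × 5.06 × 15 = 55.41 mm
mid-season: 1.04 × 7.29 × 40 = 303.26 mm
late-season: 0.62 × 4.38 × 40 = 108.62 mm
Seasonal total = 541.59 mm

542 mm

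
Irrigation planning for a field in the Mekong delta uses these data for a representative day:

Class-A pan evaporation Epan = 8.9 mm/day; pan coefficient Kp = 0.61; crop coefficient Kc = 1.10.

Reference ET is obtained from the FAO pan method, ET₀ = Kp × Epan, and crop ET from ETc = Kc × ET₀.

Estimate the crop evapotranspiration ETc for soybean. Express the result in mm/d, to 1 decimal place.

6.0 mm/d

ET₀ = 0.61 × 8.9 = 5.4290 mm/d
ETc = Kc × ET₀ = 1.10 × 5.4290 = 5.9719 mm/d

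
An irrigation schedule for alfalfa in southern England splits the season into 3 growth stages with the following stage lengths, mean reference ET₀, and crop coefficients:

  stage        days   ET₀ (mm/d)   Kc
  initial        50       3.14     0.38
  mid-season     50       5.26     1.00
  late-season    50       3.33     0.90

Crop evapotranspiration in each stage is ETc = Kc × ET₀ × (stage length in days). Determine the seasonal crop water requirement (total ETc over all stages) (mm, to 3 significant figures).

initial: 0.38 × 3.14 × 50 = 59.66 mm
mid-season: 1.00 × 5.26 × 50 = 263.00 mm
late-season: 0.90 × 3.33 × 50 = 149.85 mm
Seasonal total = 472.51 mm

473 mm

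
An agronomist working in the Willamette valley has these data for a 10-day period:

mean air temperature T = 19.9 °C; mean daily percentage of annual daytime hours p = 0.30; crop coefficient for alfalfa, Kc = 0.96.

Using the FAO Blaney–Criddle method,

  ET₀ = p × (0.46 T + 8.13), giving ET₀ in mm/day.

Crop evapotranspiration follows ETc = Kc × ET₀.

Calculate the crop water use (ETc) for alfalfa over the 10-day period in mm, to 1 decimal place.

49.8 mm

ET₀ = 0.30 × (0.46 × 19.9 + 8.13) = 0.30 × 17.284 = 5.1852 mm/d
ETc = Kc × ET₀ = 0.96 × 5.1852 = 4.9778 mm/d
Over 10 days: 4.9778 × 10 = 49.778 mm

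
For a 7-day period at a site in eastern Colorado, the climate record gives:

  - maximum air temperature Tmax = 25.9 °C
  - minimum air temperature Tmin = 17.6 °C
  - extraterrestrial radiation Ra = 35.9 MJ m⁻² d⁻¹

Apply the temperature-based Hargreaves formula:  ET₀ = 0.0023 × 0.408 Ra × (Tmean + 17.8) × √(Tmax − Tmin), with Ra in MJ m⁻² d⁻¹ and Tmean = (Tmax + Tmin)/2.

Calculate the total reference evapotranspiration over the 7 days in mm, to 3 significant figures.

Tmean = (25.9 + 17.6)/2 = 21.75 °C
0.408 Ra = 0.408 × 35.9 = 14.6472 mm/d equivalent
ET₀ = 0.0023 × 14.6472 × (21.75 + 17.8) × √8.3 = 0.0023 × 14.6472 × 39.55 × 2.8810 = 3.8386 mm/d
Over 7 days: 3.8386 × 7 = 26.870 mm

26.9 mm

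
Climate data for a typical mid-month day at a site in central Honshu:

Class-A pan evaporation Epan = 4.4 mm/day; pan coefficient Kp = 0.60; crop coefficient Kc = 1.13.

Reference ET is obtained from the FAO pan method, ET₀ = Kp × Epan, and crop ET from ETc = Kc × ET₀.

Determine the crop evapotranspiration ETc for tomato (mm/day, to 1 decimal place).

3.0 mm/day

ET₀ = 0.60 × 4.4 = 2.6400 mm/d
ETc = Kc × ET₀ = 1.13 × 2.6400 = 2.9832 mm/d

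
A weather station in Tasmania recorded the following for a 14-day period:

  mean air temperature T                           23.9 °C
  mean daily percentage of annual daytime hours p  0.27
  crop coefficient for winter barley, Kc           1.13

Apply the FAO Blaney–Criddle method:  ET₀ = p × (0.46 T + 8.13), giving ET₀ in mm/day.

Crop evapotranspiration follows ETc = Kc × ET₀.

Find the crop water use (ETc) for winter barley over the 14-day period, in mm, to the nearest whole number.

82 mm

ET₀ = 0.27 × (0.46 × 23.9 + 8.13) = 0.27 × 19.124 = 5.1635 mm/d
ETc = Kc × ET₀ = 1.13 × 5.1635 = 5.8348 mm/d
Over 14 days: 5.8348 × 14 = 81.687 mm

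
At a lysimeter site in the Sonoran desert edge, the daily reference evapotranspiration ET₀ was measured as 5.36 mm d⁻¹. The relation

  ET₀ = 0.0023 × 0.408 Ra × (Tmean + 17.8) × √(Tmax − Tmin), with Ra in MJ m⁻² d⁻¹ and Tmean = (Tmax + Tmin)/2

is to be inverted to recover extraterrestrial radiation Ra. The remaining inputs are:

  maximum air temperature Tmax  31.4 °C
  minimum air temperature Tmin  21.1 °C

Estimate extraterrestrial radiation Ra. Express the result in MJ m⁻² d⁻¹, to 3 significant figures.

Tmean = (31.4+21.1)/2 = 26.25 °C; ΔT = 10.3
Ra = ET₀ / [0.0023 × 0.408 × (Tmean+17.8) × √ΔT]
   = 5.36 / (0.0023 × 0.408 × 44.05 × 3.2094) = 40.402 MJ m⁻² d⁻¹

40.4 MJ m⁻² d⁻¹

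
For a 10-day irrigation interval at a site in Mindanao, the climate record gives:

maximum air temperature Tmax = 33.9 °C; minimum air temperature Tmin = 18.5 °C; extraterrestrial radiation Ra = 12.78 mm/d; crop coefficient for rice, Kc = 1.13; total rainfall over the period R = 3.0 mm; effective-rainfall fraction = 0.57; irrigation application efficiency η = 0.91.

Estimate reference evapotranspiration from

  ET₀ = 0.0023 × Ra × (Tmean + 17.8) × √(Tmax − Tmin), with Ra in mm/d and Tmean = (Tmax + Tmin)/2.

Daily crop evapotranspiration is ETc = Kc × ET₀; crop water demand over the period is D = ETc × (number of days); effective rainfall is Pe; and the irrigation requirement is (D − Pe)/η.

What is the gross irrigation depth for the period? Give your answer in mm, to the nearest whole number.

61 mm

Tmean = (33.9 + 18.5)/2 = 26.20 °C
ET₀ = 0.0023 × 12.78 × (26.20 + 17.8) × √15.4 = 0.0023 × 12.78 × 44.00 × 3.9243 = 5.0754 mm/d
ETc = Kc × ET₀ = 1.13 × 5.0754 = 5.7352 mm/d
Crop demand D = ETc × 10 d = 5.7352 × 10 = 57.352 mm
Pe = 0.57 × 3.0 = 1.710 mm
D − Pe = 57.352 − 1.710 = 55.642 mm
Gross irrigation = 55.642 / 0.91 = 61.145 mm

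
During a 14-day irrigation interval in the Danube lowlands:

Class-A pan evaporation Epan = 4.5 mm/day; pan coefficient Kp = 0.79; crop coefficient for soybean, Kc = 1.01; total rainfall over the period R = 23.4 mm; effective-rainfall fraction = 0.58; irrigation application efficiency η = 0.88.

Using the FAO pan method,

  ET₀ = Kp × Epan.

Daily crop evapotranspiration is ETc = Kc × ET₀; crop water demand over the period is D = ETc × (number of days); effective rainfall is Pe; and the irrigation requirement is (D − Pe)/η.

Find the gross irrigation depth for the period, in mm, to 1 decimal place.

41.7 mm

ET₀ = 0.79 × 4.5 = 3.5550 mm/d
ETc = Kc × ET₀ = 1.01 × 3.5550 = 3.5906 mm/d
Crop demand D = ETc × 14 d = 3.5906 × 14 = 50.268 mm
Pe = 0.58 × 23.4 = 13.572 mm
D − Pe = 50.268 − 13.572 = 36.696 mm
Gross irrigation = 36.696 / 0.88 = 41.700 mm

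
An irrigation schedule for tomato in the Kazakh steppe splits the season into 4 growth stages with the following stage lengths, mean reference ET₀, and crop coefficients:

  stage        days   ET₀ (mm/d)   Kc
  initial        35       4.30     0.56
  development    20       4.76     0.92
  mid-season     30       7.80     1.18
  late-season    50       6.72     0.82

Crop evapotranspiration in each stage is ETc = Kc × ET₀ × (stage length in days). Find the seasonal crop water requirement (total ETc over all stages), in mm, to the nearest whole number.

initial: 0.56 × 4.30 × 35 = 84.28 mm
development: 0.92 × 4.76 × 20 = 87.58 mm
mid-season: 1.18 × 7.80 × 30 = 276.12 mm
late-season: 0.82 × 6.72 × 50 = 275.52 mm
Seasonal total = 723.50 mm

724 mm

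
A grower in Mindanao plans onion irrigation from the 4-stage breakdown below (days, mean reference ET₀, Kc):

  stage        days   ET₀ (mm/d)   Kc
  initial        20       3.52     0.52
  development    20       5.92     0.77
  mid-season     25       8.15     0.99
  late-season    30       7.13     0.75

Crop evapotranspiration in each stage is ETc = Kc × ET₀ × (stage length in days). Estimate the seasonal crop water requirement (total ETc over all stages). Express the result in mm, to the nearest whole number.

initial: 0.52 × 3.52 × 20 = 36.61 mm
development: 0.77 × 5.92 × 20 = 91.17 mm
mid-season: 0.99 × 8.15 × 25 = 201.71 mm
late-season: 0.75 × 7.13 × 30 = 160.43 mm
Seasonal total = 489.92 mm

490 mm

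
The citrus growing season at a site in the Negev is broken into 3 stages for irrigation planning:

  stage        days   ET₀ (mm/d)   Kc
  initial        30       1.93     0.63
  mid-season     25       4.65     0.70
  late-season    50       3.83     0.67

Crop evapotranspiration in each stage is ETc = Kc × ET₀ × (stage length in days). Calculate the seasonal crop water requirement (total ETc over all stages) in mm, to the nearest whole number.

246 mm

initial: 0.63 × 1.93 × 30 = 36.48 mm
mid-season: 0.70 × 4.65 × 25 = 81.38 mm
late-season: 0.67 × 3.83 × 50 = 128.31 mm
Seasonal total = 246.17 mm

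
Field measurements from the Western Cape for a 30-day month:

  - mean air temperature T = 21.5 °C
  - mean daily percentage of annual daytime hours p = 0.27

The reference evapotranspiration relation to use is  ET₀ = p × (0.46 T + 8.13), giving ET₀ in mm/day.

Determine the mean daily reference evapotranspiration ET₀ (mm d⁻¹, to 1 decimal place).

ET₀ = 0.27 × (0.46 × 21.5 + 8.13) = 0.27 × 18.020 = 4.8654 mm/d

4.9 mm d⁻¹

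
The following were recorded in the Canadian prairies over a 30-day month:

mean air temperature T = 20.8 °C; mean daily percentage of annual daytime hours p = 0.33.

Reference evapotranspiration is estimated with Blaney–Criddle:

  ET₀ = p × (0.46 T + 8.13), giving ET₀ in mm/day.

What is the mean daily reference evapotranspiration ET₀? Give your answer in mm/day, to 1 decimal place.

ET₀ = 0.33 × (0.46 × 20.8 + 8.13) = 0.33 × 17.698 = 5.8403 mm/d

5.8 mm/day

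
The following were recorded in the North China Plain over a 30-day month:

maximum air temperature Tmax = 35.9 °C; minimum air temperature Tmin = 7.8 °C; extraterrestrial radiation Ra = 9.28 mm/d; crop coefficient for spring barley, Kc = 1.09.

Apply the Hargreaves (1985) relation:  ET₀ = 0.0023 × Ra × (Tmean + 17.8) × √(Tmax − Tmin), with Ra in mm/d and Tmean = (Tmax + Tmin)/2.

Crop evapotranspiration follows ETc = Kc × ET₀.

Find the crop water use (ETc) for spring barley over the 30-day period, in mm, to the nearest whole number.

147 mm

Tmean = (35.9 + 7.8)/2 = 21.85 °C
ET₀ = 0.0023 × 9.28 × (21.85 + 17.8) × √28.1 = 0.0023 × 9.28 × 39.65 × 5.3009 = 4.4861 mm/d
ETc = Kc × ET₀ = 1.09 × 4.4861 = 4.8898 mm/d
Over 30 days: 4.8898 × 30 = 146.694 mm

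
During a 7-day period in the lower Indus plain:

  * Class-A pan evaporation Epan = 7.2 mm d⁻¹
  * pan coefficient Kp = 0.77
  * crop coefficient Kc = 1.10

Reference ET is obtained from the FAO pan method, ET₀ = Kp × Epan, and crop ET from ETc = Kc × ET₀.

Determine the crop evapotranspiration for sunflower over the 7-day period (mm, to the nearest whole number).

ET₀ = 0.77 × 7.2 = 5.5440 mm/d
ETc = Kc × ET₀ = 1.10 × 5.5440 = 6.0984 mm/d
Over 7 days: 6.0984 × 7 = 42.689 mm

43 mm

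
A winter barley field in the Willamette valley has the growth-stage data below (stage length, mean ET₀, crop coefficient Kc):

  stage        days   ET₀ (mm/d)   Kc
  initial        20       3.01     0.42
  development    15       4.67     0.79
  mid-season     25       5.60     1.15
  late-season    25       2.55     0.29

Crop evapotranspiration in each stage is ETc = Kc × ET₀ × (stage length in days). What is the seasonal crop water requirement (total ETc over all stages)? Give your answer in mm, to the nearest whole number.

initial: 0.42 × 3.01 × 20 = 25.28 mm
development: 0.79 × 4.67 × 15 = 55.34 mm
mid-season: 1.15 × 5.60 × 25 = 161.00 mm
late-season: 0.29 × 2.55 × 25 = 18.49 mm
Seasonal total = 260.11 mm

260 mm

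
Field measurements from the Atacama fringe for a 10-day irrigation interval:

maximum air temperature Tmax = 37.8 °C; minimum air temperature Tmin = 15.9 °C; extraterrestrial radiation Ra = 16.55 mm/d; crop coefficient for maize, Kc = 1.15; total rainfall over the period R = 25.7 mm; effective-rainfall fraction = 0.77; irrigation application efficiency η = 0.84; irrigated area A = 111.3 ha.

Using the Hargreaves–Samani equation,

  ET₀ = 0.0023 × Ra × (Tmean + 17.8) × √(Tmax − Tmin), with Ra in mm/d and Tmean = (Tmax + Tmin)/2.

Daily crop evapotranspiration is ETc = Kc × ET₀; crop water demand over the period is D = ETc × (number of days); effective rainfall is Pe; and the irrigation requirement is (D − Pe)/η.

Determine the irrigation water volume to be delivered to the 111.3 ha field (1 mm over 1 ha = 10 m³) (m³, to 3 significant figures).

Tmean = (37.8 + 15.9)/2 = 26.85 °C
ET₀ = 0.0023 × 16.55 × (26.85 + 17.8) × √21.9 = 0.0023 × 16.55 × 44.65 × 4.6797 = 7.9536 mm/d
ETc = Kc × ET₀ = 1.15 × 7.9536 = 9.1466 mm/d
Crop demand D = ETc × 10 d = 9.1466 × 10 = 91.466 mm
Pe = 0.77 × 25.7 = 19.789 mm
D − Pe = 91.466 − 19.789 = 71.677 mm
Gross irrigation = 71.677 / 0.84 = 85.330 mm
Volume = 85.330 mm × 111.3 ha × 10 = 94972.3 m³

95000 m³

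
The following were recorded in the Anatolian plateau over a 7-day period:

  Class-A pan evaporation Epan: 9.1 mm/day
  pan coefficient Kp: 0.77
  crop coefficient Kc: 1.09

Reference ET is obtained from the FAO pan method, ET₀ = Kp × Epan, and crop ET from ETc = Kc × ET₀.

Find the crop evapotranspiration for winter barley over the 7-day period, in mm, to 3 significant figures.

ET₀ = 0.77 × 9.1 = 7.0070 mm/d
ETc = Kc × ET₀ = 1.09 × 7.0070 = 7.6376 mm/d
Over 7 days: 7.6376 × 7 = 53.463 mm

53.5 mm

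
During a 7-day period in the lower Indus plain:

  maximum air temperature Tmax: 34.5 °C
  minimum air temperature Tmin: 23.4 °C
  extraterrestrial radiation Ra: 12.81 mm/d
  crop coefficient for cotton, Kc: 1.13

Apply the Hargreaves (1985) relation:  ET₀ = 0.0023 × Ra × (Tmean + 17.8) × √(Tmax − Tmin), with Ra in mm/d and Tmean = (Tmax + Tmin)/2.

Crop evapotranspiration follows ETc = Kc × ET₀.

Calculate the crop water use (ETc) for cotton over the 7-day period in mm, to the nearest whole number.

Tmean = (34.5 + 23.4)/2 = 28.95 °C
ET₀ = 0.0023 × 12.81 × (28.95 + 17.8) × √11.1 = 0.0023 × 12.81 × 46.75 × 3.3317 = 4.5891 mm/d
ETc = Kc × ET₀ = 1.13 × 4.5891 = 5.1857 mm/d
Over 7 days: 5.1857 × 7 = 36.300 mm

36 mm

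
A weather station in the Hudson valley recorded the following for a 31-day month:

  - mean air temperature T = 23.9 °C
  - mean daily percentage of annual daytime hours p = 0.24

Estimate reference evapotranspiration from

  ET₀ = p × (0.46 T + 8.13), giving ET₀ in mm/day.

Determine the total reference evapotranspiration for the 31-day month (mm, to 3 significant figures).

142 mm

ET₀ = 0.24 × (0.46 × 23.9 + 8.13) = 0.24 × 19.124 = 4.5898 mm/d
Monthly total = 4.5898 × 31 = 142.284 mm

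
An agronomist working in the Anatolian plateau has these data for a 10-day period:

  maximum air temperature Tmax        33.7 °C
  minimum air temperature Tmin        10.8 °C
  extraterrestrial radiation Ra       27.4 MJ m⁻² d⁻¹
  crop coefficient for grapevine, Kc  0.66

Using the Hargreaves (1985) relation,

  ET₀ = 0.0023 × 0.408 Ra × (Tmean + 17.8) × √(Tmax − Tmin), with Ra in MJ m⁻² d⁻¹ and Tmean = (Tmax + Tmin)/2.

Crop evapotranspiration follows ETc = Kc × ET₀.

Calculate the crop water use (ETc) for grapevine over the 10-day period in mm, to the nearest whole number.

Tmean = (33.7 + 10.8)/2 = 22.25 °C
0.408 Ra = 0.408 × 27.4 = 11.1792 mm/d equivalent
ET₀ = 0.0023 × 11.1792 × (22.25 + 17.8) × √22.9 = 0.0023 × 11.1792 × 40.05 × 4.7854 = 4.9279 mm/d
ETc = Kc × ET₀ = 0.66 × 4.9279 = 3.2524 mm/d
Over 10 days: 3.2524 × 10 = 32.524 mm

33 mm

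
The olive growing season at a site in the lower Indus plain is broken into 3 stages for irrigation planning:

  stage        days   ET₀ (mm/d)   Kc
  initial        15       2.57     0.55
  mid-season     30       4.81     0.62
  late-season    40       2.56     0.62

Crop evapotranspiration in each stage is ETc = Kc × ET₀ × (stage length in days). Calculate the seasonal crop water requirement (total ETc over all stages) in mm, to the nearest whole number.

174 mm

initial: 0.55 × 2.57 × 15 = 21.20 mm
mid-season: 0.62 × 4.81 × 30 = 89.47 mm
late-season: 0.62 × 2.56 × 40 = 63.49 mm
Seasonal total = 174.16 mm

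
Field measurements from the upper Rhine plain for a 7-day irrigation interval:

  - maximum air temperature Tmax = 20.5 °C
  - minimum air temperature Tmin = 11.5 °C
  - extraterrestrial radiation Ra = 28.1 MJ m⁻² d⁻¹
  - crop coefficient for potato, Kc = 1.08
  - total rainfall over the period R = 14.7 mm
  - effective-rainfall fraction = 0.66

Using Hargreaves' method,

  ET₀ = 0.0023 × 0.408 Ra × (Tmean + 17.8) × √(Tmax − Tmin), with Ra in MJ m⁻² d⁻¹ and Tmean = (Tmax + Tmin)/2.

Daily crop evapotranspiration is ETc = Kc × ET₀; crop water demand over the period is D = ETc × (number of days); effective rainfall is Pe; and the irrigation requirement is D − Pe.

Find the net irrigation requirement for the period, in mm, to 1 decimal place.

10.5 mm

Tmean = (20.5 + 11.5)/2 = 16.00 °C
0.408 Ra = 0.408 × 28.1 = 11.4648 mm/d equivalent
ET₀ = 0.0023 × 11.4648 × (16.00 + 17.8) × √9.0 = 0.0023 × 11.4648 × 33.80 × 3.0000 = 2.6738 mm/d
ETc = Kc × ET₀ = 1.08 × 2.6738 = 2.8877 mm/d
Crop demand D = ETc × 7 d = 2.8877 × 7 = 20.214 mm
Pe = 0.66 × 14.7 = 9.702 mm
D − Pe = 20.214 − 9.702 = 10.512 mm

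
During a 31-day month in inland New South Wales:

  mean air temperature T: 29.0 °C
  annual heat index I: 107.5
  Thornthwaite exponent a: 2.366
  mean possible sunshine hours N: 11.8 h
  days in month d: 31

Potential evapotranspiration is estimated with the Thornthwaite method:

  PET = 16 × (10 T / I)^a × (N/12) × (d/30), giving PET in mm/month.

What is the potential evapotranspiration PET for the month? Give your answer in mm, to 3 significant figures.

170 mm

10T/I = 10 × 29.0 / 107.5 = 2.6977
(10T/I)^a = 2.6977^2.366 = 10.4648
Uncorrected PET = 16 × 10.4648 = 167.437 mm
Correction = (N/12)(d/30) = (11.8/12)(31/30) = 1.0161
PET = 167.437 × 1.0161 = 170.133 mm/month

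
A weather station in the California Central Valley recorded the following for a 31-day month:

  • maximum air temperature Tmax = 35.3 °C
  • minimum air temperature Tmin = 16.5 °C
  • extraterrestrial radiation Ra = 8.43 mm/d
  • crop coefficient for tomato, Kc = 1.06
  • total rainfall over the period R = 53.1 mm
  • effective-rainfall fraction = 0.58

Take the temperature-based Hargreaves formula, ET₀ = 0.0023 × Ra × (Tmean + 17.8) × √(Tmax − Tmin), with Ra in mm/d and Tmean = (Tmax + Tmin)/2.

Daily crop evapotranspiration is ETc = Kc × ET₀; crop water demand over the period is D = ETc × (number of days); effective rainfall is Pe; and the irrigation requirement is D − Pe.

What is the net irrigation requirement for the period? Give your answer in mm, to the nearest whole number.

90 mm

Tmean = (35.3 + 16.5)/2 = 25.90 °C
ET₀ = 0.0023 × 8.43 × (25.90 + 17.8) × √18.8 = 0.0023 × 8.43 × 43.70 × 4.3359 = 3.6738 mm/d
ETc = Kc × ET₀ = 1.06 × 3.6738 = 3.8942 mm/d
Crop demand D = ETc × 31 d = 3.8942 × 31 = 120.720 mm
Pe = 0.58 × 53.1 = 30.798 mm
D − Pe = 120.720 − 30.798 = 89.922 mm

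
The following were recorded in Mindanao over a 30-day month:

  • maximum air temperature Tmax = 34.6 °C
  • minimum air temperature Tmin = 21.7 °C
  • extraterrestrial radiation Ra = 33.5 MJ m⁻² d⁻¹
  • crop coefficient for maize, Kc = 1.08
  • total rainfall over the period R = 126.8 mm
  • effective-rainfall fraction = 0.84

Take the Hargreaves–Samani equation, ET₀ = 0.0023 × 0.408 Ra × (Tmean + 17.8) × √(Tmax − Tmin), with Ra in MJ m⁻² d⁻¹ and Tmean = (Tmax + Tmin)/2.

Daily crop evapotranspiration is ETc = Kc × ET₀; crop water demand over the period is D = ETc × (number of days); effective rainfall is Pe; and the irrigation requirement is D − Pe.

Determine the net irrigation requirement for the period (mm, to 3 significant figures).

61.6 mm

Tmean = (34.6 + 21.7)/2 = 28.15 °C
0.408 Ra = 0.408 × 33.5 = 13.6680 mm/d equivalent
ET₀ = 0.0023 × 13.6680 × (28.15 + 17.8) × √12.9 = 0.0023 × 13.6680 × 45.95 × 3.5917 = 5.1882 mm/d
ETc = Kc × ET₀ = 1.08 × 5.1882 = 5.6033 mm/d
Crop demand D = ETc × 30 d = 5.6033 × 30 = 168.099 mm
Pe = 0.84 × 126.8 = 106.512 mm
D − Pe = 168.099 − 106.512 = 61.587 mm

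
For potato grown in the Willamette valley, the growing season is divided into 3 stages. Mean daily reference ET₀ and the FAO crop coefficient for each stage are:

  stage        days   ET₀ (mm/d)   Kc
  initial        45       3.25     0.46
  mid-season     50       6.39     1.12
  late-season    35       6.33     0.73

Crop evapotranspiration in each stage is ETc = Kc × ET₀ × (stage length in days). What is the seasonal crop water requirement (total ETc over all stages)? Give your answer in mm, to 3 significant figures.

587 mm

initial: 0.46 × 3.25 × 45 = 67.28 mm
mid-season: 1.12 × 6.39 × 50 = 357.84 mm
late-season: 0.73 × 6.33 × 35 = 161.73 mm
Seasonal total = 586.85 mm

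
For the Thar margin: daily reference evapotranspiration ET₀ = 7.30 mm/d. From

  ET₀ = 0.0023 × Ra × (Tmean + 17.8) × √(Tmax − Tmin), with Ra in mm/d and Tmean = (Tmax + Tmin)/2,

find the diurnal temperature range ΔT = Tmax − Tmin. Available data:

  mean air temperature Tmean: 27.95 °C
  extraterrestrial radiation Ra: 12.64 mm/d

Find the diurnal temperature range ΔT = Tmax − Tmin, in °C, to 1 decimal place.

30.1 °C

√ΔT = ET₀ / [0.0023 × Ra × (Tmean+17.8)] = 7.30 / (0.0023 × 12.64 × 45.75) = 5.4885
ΔT = 5.4885² = 30.124 °C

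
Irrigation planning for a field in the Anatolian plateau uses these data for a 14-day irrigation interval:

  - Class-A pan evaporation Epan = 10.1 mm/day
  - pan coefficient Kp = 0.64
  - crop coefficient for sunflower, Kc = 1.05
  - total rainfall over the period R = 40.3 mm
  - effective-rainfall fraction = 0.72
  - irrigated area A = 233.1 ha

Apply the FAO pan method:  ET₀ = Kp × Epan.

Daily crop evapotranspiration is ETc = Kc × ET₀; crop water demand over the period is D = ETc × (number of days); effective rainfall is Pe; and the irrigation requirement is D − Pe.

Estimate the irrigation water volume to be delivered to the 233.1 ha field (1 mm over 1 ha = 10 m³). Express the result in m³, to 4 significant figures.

ET₀ = 0.64 × 10.1 = 6.4640 mm/d
ETc = Kc × ET₀ = 1.05 × 6.4640 = 6.7872 mm/d
Crop demand D = ETc × 14 d = 6.7872 × 14 = 95.021 mm
Pe = 0.72 × 40.3 = 29.016 mm
D − Pe = 95.021 − 29.016 = 66.005 mm
Volume = 66.005 mm × 233.1 ha × 10 = 153857.7 m³

153900 m³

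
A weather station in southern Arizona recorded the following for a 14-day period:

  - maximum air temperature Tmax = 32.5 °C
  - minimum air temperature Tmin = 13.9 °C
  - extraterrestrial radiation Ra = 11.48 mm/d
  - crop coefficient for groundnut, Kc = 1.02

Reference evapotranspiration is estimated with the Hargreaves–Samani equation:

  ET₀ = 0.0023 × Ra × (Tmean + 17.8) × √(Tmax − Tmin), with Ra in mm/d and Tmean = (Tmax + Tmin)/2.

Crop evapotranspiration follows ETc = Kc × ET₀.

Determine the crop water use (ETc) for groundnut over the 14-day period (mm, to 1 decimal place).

66.7 mm

Tmean = (32.5 + 13.9)/2 = 23.20 °C
ET₀ = 0.0023 × 11.48 × (23.20 + 17.8) × √18.6 = 0.0023 × 11.48 × 41.00 × 4.3128 = 4.6689 mm/d
ETc = Kc × ET₀ = 1.02 × 4.6689 = 4.7623 mm/d
Over 14 days: 4.7623 × 14 = 66.672 mm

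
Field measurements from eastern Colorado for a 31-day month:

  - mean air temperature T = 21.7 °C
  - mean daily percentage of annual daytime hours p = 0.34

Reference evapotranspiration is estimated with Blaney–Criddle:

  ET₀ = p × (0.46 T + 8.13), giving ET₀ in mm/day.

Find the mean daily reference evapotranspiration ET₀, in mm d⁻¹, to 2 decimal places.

ET₀ = 0.34 × (0.46 × 21.7 + 8.13) = 0.34 × 18.112 = 6.1581 mm/d

6.16 mm d⁻¹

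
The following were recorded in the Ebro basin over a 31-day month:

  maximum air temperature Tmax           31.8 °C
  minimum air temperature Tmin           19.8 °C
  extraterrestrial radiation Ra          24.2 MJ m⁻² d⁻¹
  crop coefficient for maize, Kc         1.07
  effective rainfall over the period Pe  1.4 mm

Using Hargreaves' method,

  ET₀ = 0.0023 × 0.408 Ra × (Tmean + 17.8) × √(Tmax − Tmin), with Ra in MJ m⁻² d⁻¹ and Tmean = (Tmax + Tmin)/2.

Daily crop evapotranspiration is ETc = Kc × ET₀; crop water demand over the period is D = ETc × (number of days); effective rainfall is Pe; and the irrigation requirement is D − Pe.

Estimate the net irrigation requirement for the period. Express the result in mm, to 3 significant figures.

Tmean = (31.8 + 19.8)/2 = 25.80 °C
0.408 Ra = 0.408 × 24.2 = 9.8736 mm/d equivalent
ET₀ = 0.0023 × 9.8736 × (25.80 + 17.8) × √12.0 = 0.0023 × 9.8736 × 43.60 × 3.4641 = 3.4299 mm/d
ETc = Kc × ET₀ = 1.07 × 3.4299 = 3.6700 mm/d
Crop demand D = ETc × 31 d = 3.6700 × 31 = 113.770 mm
D − Pe = 113.770 − 1.4 = 112.370 mm

112 mm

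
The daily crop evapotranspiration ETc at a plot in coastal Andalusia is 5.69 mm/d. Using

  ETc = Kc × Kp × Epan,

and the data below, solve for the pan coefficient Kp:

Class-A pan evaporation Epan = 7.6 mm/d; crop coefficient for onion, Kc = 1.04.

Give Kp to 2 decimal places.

ETc = Kc × Kp × Epan  ⇒  Kp = ETc / (Kc × Epan)
Kp = 5.69 / (1.04 × 7.6) = 5.69 / 7.904 = 0.7199

0.72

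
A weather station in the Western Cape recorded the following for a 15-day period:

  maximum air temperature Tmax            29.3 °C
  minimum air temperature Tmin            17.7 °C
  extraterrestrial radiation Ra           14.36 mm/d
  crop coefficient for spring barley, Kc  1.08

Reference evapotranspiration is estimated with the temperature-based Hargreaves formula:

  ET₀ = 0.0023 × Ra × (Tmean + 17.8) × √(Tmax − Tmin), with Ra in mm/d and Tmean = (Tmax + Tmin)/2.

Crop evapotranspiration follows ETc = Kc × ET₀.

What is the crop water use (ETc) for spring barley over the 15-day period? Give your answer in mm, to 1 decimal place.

Tmean = (29.3 + 17.7)/2 = 23.50 °C
ET₀ = 0.0023 × 14.36 × (23.50 + 17.8) × √11.6 = 0.0023 × 14.36 × 41.30 × 3.4059 = 4.6458 mm/d
ETc = Kc × ET₀ = 1.08 × 4.6458 = 5.0175 mm/d
Over 15 days: 5.0175 × 15 = 75.263 mm

75.3 mm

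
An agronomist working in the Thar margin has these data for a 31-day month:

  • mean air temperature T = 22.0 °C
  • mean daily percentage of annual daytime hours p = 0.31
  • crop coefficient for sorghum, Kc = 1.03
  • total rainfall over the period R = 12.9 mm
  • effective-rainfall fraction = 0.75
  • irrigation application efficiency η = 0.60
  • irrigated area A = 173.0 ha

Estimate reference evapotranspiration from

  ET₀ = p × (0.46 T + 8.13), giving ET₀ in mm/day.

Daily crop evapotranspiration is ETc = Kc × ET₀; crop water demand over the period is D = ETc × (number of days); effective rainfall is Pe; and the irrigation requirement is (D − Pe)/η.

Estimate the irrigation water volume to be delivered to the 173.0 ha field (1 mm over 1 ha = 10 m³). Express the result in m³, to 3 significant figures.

493000 m³

ET₀ = 0.31 × (0.46 × 22.0 + 8.13) = 0.31 × 18.250 = 5.6575 mm/d
ETc = Kc × ET₀ = 1.03 × 5.6575 = 5.8272 mm/d
Crop demand D = ETc × 31 d = 5.8272 × 31 = 180.643 mm
Pe = 0.75 × 12.9 = 9.675 mm
D − Pe = 180.643 − 9.675 = 170.968 mm
Gross irrigation = 170.968 / 0.60 = 284.947 mm
Volume = 284.947 mm × 173.0 ha × 10 = 492958.3 m³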